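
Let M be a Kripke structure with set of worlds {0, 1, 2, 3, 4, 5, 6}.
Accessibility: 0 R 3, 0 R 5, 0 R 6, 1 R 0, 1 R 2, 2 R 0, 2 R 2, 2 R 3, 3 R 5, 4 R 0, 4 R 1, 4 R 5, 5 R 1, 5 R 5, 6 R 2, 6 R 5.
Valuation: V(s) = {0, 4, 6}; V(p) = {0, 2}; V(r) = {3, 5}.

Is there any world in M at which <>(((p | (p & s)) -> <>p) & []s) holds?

No

Recall that []ψ holds at a world iff ψ holds at every accessible world, and <>ψ holds iff ψ holds at some accessible world.
Let φ = <>(((p | (p & s)) -> <>p) & []s). Evaluate φ at each world:
  0 (successors {3, 5, 6}): φ is false.
  1 (successors {0, 2}): φ is false.
  2 (successors {0, 2, 3}): φ is false.
  3 (successors {5}): φ is false.
  4 (successors {0, 1, 5}): φ is false.
  5 (successors {1, 5}): φ is false.
  6 (successors {2, 5}): φ is false.
For instance, at 0:
  At 0: <>(((p | (p & s)) -> <>p) & []s) requires ((p | (p & s)) -> <>p) & []s at some successor in {3, 5, 6}.
    At 3: ((p | (p & s)) -> <>p) & []s is false.
    At 5: ((p | (p & s)) -> <>p) & []s is false.
    At 6: ((p | (p & s)) -> <>p) & []s is false.
  So <>(((p | (p & s)) -> <>p) & []s) is false at 0.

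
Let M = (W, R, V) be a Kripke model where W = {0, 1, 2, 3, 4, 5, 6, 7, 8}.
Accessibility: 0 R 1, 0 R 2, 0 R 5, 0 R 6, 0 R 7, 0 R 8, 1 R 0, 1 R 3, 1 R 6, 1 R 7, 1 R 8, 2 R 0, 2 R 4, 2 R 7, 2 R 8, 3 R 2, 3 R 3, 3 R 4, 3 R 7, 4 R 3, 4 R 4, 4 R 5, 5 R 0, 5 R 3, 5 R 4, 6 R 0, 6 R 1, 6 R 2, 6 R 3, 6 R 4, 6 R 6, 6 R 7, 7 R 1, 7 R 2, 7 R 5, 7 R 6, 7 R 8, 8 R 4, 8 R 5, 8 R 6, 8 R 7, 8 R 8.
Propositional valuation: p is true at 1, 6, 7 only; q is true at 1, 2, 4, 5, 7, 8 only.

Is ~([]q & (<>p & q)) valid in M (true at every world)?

Let φ = ~([]q & (<>p & q)). Evaluate φ at each world:
  0 (successors {1, 2, 5, 6, 7, 8}): φ is true.
  1 (successors {0, 3, 6, 7, 8}): φ is true.
  2 (successors {0, 4, 7, 8}): φ is true.
  3 (successors {2, 3, 4, 7}): φ is true.
  4 (successors {3, 4, 5}): φ is true.
  5 (successors {0, 3, 4}): φ is true.
  6 (successors {0, 1, 2, 3, 4, 6, 7}): φ is true.
  7 (successors {1, 2, 5, 6, 8}): φ is true.
  8 (successors {4, 5, 6, 7, 8}): φ is true.
For instance, at 7:
  At 7: []q & (<>p & q) is false, so ~([]q & (<>p & q)) is true.
    At 7: []q is false, <>p & q is true, so []q & (<>p & q) is false.
      At 7: []q requires q at every successor {1, 2, 5, 6, 8}.
        q fails at 6, so []q is false at 7.
      At 7: <>p is true, q is true, so <>p & q is true.

Yes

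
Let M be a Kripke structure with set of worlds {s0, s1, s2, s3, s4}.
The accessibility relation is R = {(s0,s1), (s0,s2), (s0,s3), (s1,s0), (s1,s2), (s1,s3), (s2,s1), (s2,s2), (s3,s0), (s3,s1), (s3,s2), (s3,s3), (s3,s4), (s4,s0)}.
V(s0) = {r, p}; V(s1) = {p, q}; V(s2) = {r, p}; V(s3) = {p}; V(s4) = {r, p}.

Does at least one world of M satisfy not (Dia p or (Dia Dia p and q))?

Let φ = not (Dia p or (Dia Dia p and q)). Evaluate φ at each world:
  s0 (successors {s1, s2, s3}): φ is false.
  s1 (successors {s0, s2, s3}): φ is false.
  s2 (successors {s1, s2}): φ is false.
  s3 (successors {s0, s1, s2, s3, s4}): φ is false.
  s4 (successors {s0}): φ is false.
For instance, at s3:
  At s3: Dia p or (Dia Dia p and q) is true, so not (Dia p or (Dia Dia p and q)) is false.
    At s3: Dia p is true, Dia Dia p and q is false, so Dia p or (Dia Dia p and q) is true.
      At s3: Dia p requires p at some successor in {s0, s1, s2, s3, s4}.
        p holds at s0, so Dia p is true at s3.
      At s3: Dia Dia p is true, q is false, so Dia Dia p and q is false.

No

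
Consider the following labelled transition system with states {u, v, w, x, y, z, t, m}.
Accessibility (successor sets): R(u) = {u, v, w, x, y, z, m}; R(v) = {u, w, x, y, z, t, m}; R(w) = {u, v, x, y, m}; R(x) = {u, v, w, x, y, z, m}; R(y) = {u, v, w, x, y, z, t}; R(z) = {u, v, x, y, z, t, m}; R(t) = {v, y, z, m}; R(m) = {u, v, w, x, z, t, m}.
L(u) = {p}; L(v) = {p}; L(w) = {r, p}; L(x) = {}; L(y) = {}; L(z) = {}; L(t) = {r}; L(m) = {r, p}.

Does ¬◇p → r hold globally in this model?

Yes

Let φ = ¬◇p → r. Evaluate φ at each world:
  u (successors {u, v, w, x, y, z, m}): φ is true.
  v (successors {u, w, x, y, z, t, m}): φ is true.
  w (successors {u, v, x, y, m}): φ is true.
  x (successors {u, v, w, x, y, z, m}): φ is true.
  y (successors {u, v, w, x, y, z, t}): φ is true.
  z (successors {u, v, x, y, z, t, m}): φ is true.
  t (successors {v, y, z, m}): φ is true.
  m (successors {u, v, w, x, z, t, m}): φ is true.
For instance, at u:
  At u: ¬◇p is false, r is false, so ¬◇p → r is true.
    At u: ◇p is true, so ¬◇p is false.
      At u: ◇p requires p at some successor in {u, v, w, x, y, z, m}.
        p holds at u, so ◇p is true at u.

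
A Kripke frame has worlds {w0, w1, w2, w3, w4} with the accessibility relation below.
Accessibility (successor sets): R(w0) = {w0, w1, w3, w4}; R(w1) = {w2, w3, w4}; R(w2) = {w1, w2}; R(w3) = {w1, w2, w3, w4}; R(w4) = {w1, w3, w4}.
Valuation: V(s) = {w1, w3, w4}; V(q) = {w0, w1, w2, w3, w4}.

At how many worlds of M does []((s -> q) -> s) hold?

Let φ = []((s -> q) -> s). Evaluate φ at each world:
  w0 (successors {w0, w1, w3, w4}): φ is false.
  w1 (successors {w2, w3, w4}): φ is false.
  w2 (successors {w1, w2}): φ is false.
  w3 (successors {w1, w2, w3, w4}): φ is false.
  w4 (successors {w1, w3, w4}): φ is true.
For instance, at w2:
  At w2: []((s -> q) -> s) requires (s -> q) -> s at every successor {w1, w2}.
    (s -> q) -> s fails at w2, so []((s -> q) -> s) is false at w2.
Satisfying worlds: {w4}

1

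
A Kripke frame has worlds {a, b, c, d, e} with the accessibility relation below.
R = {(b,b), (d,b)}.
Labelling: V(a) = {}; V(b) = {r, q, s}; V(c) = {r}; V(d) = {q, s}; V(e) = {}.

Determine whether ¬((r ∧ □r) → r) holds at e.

No

At e: (r ∧ □r) → r is true, so ¬((r ∧ □r) → r) is false.
  At e: r ∧ □r is false, r is false, so (r ∧ □r) → r is true.
    At e: r is false, □r is true, so r ∧ □r is false.
      At e: no accessible worlds, so □r holds vacuously.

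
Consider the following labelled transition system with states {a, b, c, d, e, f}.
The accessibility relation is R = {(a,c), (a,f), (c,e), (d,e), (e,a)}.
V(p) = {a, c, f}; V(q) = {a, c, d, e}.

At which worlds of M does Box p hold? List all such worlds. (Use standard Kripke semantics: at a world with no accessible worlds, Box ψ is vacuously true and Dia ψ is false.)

a, b, e, f

Let φ = Box p. Evaluate φ at each world:
  a (successors {c, f}): φ is true.
  b (successors ∅): φ is true.
  c (successors {e}): φ is false.
  d (successors {e}): φ is false.
  e (successors {a}): φ is true.
  f (successors ∅): φ is true.
For instance, at a:
  At a: Box p requires p at every successor {c, f}.
    At c: p is true.
    At f: p is true.
  So Box p is true at a.
Satisfying worlds: {a, b, e, f}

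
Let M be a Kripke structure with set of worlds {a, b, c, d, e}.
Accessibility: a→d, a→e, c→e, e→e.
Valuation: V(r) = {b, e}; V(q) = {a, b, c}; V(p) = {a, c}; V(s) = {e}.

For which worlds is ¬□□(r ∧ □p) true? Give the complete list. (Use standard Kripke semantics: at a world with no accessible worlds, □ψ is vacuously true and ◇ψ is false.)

Let φ = ¬□□(r ∧ □p). Evaluate φ at each world:
  a (successors {d, e}): φ is true.
  b (successors ∅): φ is false.
  c (successors {e}): φ is true.
  d (successors ∅): φ is false.
  e (successors {e}): φ is true.
For instance, at a:
  At a: □□(r ∧ □p) is false, so ¬□□(r ∧ □p) is true.
    At a: □□(r ∧ □p) requires □(r ∧ □p) at every successor {d, e}.
      □(r ∧ □p) fails at e, so □□(r ∧ □p) is false at a.
Satisfying worlds: {a, c, e}

a, c, e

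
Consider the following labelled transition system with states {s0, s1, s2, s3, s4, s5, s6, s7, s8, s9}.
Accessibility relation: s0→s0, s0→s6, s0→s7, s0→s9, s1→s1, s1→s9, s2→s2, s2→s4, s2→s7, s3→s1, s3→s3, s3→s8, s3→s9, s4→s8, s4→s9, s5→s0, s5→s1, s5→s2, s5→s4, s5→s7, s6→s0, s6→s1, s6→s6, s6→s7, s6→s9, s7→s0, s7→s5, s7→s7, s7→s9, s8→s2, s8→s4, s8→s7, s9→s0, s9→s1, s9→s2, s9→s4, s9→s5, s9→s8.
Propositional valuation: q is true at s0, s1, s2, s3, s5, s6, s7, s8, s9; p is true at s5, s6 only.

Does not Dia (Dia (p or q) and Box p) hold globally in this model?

Yes

Let φ = not Dia (Dia (p or q) and Box p). Evaluate φ at each world:
  s0 (successors {s0, s6, s7, s9}): φ is true.
  s1 (successors {s1, s9}): φ is true.
  s2 (successors {s2, s4, s7}): φ is true.
  s3 (successors {s1, s3, s8, s9}): φ is true.
  s4 (successors {s8, s9}): φ is true.
  s5 (successors {s0, s1, s2, s4, s7}): φ is true.
  s6 (successors {s0, s1, s6, s7, s9}): φ is true.
  s7 (successors {s0, s5, s7, s9}): φ is true.
  s8 (successors {s2, s4, s7}): φ is true.
  s9 (successors {s0, s1, s2, s4, s5, s8}): φ is true.
For instance, at s4:
  At s4: Dia (Dia (p or q) and Box p) is false, so not Dia (Dia (p or q) and Box p) is true.
    At s4: Dia (Dia (p or q) and Box p) requires Dia (p or q) and Box p at some successor in {s8, s9}.
      At s8: Dia (p or q) and Box p is false.
      At s9: Dia (p or q) and Box p is false.
    So Dia (Dia (p or q) and Box p) is false at s4.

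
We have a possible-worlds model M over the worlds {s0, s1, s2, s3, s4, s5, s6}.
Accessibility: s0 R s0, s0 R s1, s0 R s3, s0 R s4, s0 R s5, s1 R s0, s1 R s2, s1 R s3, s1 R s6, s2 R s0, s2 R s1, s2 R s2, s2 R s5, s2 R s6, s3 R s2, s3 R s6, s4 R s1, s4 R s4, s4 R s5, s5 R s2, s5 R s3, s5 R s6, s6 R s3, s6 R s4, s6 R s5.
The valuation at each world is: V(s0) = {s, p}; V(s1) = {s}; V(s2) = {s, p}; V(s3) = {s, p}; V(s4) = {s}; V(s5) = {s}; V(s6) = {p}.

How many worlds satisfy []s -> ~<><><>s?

4

Let φ = []s -> ~<><><>s. Evaluate φ at each world:
  s0 (successors {s0, s1, s3, s4, s5}): φ is false.
  s1 (successors {s0, s2, s3, s6}): φ is true.
  s2 (successors {s0, s1, s2, s5, s6}): φ is true.
  s3 (successors {s2, s6}): φ is true.
  s4 (successors {s1, s4, s5}): φ is false.
  s5 (successors {s2, s3, s6}): φ is true.
  s6 (successors {s3, s4, s5}): φ is false.
For instance, at s1:
  At s1: []s is false, ~<><><>s is false, so []s -> ~<><><>s is true.
    At s1: []s requires s at every successor {s0, s2, s3, s6}.
      s fails at s6, so []s is false at s1.
    At s1: <><><>s is true, so ~<><><>s is false.
      At s1: <><><>s requires <><>s at some successor in {s0, s2, s3, s6}.
        <><>s holds at s0, so <><><>s is true at s1.
Satisfying worlds: {s1, s2, s3, s5}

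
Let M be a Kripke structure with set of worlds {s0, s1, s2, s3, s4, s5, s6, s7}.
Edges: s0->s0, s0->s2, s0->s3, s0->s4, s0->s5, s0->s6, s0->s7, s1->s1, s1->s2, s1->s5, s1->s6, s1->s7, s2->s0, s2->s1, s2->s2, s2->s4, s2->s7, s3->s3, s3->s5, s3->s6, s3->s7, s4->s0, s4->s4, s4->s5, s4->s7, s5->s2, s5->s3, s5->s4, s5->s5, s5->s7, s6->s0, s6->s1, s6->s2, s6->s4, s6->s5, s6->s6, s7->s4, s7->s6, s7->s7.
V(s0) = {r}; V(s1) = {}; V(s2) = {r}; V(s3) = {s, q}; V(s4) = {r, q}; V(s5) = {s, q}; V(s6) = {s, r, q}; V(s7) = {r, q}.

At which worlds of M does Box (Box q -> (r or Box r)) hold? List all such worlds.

Let φ = Box (Box q -> (r or Box r)). Evaluate φ at each world:
  s0 (successors {s0, s2, s3, s4, s5, s6, s7}): φ is false.
  s1 (successors {s1, s2, s5, s6, s7}): φ is true.
  s2 (successors {s0, s1, s2, s4, s7}): φ is true.
  s3 (successors {s3, s5, s6, s7}): φ is false.
  s4 (successors {s0, s4, s5, s7}): φ is true.
  s5 (successors {s2, s3, s4, s5, s7}): φ is false.
  s6 (successors {s0, s1, s2, s4, s5, s6}): φ is true.
  s7 (successors {s4, s6, s7}): φ is true.
For instance, at s1:
  At s1: Box (Box q -> (r or Box r)) requires Box q -> (r or Box r) at every successor {s1, s2, s5, s6, s7}.
    At s1: Box q -> (r or Box r) is true.
    At s2: Box q -> (r or Box r) is true.
    At s5: Box q -> (r or Box r) is true.
    At s6: Box q -> (r or Box r) is true.
    At s7: Box q -> (r or Box r) is true.
  So Box (Box q -> (r or Box r)) is true at s1.
Satisfying worlds: {s1, s2, s4, s6, s7}

s1, s2, s4, s6, s7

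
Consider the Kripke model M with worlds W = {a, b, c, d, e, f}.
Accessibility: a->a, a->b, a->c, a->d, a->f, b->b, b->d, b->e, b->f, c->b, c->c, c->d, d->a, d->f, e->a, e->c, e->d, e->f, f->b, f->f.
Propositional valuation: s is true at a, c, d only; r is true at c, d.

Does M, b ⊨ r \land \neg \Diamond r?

No

At b: r is false, \neg \Diamond r is false, so r \land \neg \Diamond r is false.
  At b: \Diamond r is true, so \neg \Diamond r is false.
    At b: \Diamond r requires r at some successor in {b, d, e, f}.
      r holds at d, so \Diamond r is true at b.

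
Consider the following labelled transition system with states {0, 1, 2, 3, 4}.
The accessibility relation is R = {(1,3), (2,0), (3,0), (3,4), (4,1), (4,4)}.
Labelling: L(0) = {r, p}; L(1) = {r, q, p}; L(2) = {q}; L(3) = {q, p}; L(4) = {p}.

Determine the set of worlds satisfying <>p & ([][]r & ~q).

none

Recall that []ψ holds at a world iff ψ holds at every accessible world, and <>ψ holds iff ψ holds at some accessible world.
Let φ = <>p & ([][]r & ~q). Evaluate φ at each world:
  0 (successors ∅): φ is false.
  1 (successors {3}): φ is false.
  2 (successors {0}): φ is false.
  3 (successors {0, 4}): φ is false.
  4 (successors {1, 4}): φ is false.
For instance, at 1:
  At 1: <>p is true, [][]r & ~q is false, so <>p & ([][]r & ~q) is false.
    At 1: <>p requires p at some successor in {3}.
      p holds at 3, so <>p is true at 1.
    At 1: [][]r is false, ~q is false, so [][]r & ~q is false.
      At 1: [][]r requires []r at every successor {3}.
        []r fails at 3, so [][]r is false at 1.
Satisfying worlds: none.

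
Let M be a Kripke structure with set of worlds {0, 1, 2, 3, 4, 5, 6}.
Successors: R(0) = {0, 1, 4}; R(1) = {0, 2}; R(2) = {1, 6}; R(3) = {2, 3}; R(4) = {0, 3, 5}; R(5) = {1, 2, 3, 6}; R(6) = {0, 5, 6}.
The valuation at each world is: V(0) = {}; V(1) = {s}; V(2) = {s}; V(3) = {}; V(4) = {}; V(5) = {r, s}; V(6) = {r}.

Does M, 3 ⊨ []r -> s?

At 3: []r is false, s is false, so []r -> s is true.
  At 3: []r requires r at every successor {2, 3}.
    r fails at 2, so []r is false at 3.

Yes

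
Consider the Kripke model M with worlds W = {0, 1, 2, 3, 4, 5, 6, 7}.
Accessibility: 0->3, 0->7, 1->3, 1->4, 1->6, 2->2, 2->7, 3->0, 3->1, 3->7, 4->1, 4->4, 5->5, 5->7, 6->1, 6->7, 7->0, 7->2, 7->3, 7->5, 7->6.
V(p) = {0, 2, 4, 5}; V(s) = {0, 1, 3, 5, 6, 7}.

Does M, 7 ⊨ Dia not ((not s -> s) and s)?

Yes

At 7: Dia not ((not s -> s) and s) requires not ((not s -> s) and s) at some successor in {0, 2, 3, 5, 6}.
  not ((not s -> s) and s) holds at 2, so Dia not ((not s -> s) and s) is true at 7.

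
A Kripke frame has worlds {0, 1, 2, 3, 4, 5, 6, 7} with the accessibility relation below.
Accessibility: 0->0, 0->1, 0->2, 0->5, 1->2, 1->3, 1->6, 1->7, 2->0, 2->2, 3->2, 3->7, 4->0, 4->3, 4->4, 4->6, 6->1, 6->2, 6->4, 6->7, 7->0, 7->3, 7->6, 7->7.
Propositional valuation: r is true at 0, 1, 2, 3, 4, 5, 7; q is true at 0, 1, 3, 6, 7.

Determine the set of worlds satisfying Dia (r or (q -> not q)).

0, 1, 2, 3, 4, 6, 7

Let φ = Dia (r or (q -> not q)). Evaluate φ at each world:
  0 (successors {0, 1, 2, 5}): φ is true.
  1 (successors {2, 3, 6, 7}): φ is true.
  2 (successors {0, 2}): φ is true.
  3 (successors {2, 7}): φ is true.
  4 (successors {0, 3, 4, 6}): φ is true.
  5 (successors ∅): φ is false.
  6 (successors {1, 2, 4, 7}): φ is true.
  7 (successors {0, 3, 6, 7}): φ is true.
For instance, at 2:
  At 2: Dia (r or (q -> not q)) requires r or (q -> not q) at some successor in {0, 2}.
    r or (q -> not q) holds at 0, so Dia (r or (q -> not q)) is true at 2.
Satisfying worlds: {0, 1, 2, 3, 4, 6, 7}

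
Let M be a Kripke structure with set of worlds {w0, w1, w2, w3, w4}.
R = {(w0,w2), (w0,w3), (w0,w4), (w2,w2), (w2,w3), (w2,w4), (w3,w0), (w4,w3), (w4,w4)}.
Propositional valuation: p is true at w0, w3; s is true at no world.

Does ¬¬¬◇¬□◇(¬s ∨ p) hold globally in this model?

Recall that □ψ holds at a world iff ψ holds at every accessible world, and ◇ψ holds iff ψ holds at some accessible world.
Let φ = ¬¬¬◇¬□◇(¬s ∨ p). Evaluate φ at each world:
  w0 (successors {w2, w3, w4}): φ is true.
  w1 (successors ∅): φ is true.
  w2 (successors {w2, w3, w4}): φ is true.
  w3 (successors {w0}): φ is true.
  w4 (successors {w3, w4}): φ is true.
For instance, at w0:
  At w0: ¬¬◇¬□◇(¬s ∨ p) is false, so ¬¬¬◇¬□◇(¬s ∨ p) is true.
    At w0: ¬◇¬□◇(¬s ∨ p) is true, so ¬¬◇¬□◇(¬s ∨ p) is false.
      At w0: ◇¬□◇(¬s ∨ p) is false, so ¬◇¬□◇(¬s ∨ p) is true.

Yes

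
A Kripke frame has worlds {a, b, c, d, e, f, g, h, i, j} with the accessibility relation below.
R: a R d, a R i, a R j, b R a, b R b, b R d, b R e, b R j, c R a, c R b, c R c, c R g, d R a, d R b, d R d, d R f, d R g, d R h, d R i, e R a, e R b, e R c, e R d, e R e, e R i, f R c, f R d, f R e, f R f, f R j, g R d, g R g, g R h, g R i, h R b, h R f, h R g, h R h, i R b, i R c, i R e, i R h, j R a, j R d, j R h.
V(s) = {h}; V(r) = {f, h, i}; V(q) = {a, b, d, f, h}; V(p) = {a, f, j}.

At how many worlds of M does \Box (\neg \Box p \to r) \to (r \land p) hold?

10

Let φ = \Box (\neg \Box p \to r) \to (r \land p). Evaluate φ at each world:
  a (successors {d, i, j}): φ is true.
  b (successors {a, b, d, e, j}): φ is true.
  c (successors {a, b, c, g}): φ is true.
  d (successors {a, b, d, f, g, h, i}): φ is true.
  e (successors {a, b, c, d, e, i}): φ is true.
  f (successors {c, d, e, f, j}): φ is true.
  g (successors {d, g, h, i}): φ is true.
  h (successors {b, f, g, h}): φ is true.
  i (successors {b, c, e, h}): φ is true.
  j (successors {a, d, h}): φ is true.
For instance, at c:
  At c: \Box (\neg \Box p \to r) is false, r \land p is false, so \Box (\neg \Box p \to r) \to (r \land p) is true.
    At c: \Box (\neg \Box p \to r) requires \neg \Box p \to r at every successor {a, b, c, g}.
      \neg \Box p \to r fails at a, so \Box (\neg \Box p \to r) is false at c.
Satisfying worlds: {a, b, c, d, e, f, g, h, i, j}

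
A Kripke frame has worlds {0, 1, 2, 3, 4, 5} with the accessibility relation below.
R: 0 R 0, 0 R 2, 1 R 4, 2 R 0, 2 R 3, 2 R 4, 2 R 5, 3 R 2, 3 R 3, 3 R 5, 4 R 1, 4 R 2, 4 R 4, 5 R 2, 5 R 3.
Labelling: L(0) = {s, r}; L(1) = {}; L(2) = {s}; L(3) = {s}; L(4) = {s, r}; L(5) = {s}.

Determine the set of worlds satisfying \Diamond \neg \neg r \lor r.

0, 1, 2, 4

Let φ = \Diamond \neg \neg r \lor r. Evaluate φ at each world:
  0 (successors {0, 2}): φ is true.
  1 (successors {4}): φ is true.
  2 (successors {0, 3, 4, 5}): φ is true.
  3 (successors {2, 3, 5}): φ is false.
  4 (successors {1, 2, 4}): φ is true.
  5 (successors {2, 3}): φ is false.
For instance, at 4:
  At 4: \Diamond \neg \neg r is true, r is true, so \Diamond \neg \neg r \lor r is true.
    At 4: \Diamond \neg \neg r requires \neg \neg r at some successor in {1, 2, 4}.
      \neg \neg r holds at 4, so \Diamond \neg \neg r is true at 4.
Satisfying worlds: {0, 1, 2, 4}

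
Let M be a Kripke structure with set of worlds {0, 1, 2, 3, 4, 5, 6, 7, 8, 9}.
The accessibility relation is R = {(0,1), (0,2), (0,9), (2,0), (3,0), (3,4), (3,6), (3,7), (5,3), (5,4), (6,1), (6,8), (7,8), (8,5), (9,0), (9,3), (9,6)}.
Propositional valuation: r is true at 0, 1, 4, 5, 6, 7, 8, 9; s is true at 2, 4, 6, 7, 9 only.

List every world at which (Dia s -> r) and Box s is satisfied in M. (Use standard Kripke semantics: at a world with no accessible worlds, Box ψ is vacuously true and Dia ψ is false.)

1, 4

Let φ = (Dia s -> r) and Box s. Evaluate φ at each world:
  0 (successors {1, 2, 9}): φ is false.
  1 (successors ∅): φ is true.
  2 (successors {0}): φ is false.
  3 (successors {0, 4, 6, 7}): φ is false.
  4 (successors ∅): φ is true.
  5 (successors {3, 4}): φ is false.
  6 (successors {1, 8}): φ is false.
  7 (successors {8}): φ is false.
  8 (successors {5}): φ is false.
  9 (successors {0, 3, 6}): φ is false.
For instance, at 3:
  At 3: Dia s -> r is false, Box s is false, so (Dia s -> r) and Box s is false.
    At 3: Dia s is true, r is false, so Dia s -> r is false.
      At 3: Dia s requires s at some successor in {0, 4, 6, 7}.
        s holds at 4, so Dia s is true at 3.
    At 3: Box s requires s at every successor {0, 4, 6, 7}.
      s fails at 0, so Box s is false at 3.
Satisfying worlds: {1, 4}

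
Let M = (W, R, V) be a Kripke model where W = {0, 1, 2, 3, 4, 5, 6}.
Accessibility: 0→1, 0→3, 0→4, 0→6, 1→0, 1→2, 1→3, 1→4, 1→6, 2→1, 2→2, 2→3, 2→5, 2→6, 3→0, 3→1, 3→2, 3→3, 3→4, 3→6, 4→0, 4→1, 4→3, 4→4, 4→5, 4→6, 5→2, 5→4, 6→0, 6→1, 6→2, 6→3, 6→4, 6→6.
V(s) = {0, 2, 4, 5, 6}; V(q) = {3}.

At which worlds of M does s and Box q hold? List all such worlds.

Let φ = s and Box q. Evaluate φ at each world:
  0 (successors {1, 3, 4, 6}): φ is false.
  1 (successors {0, 2, 3, 4, 6}): φ is false.
  2 (successors {1, 2, 3, 5, 6}): φ is false.
  3 (successors {0, 1, 2, 3, 4, 6}): φ is false.
  4 (successors {0, 1, 3, 4, 5, 6}): φ is false.
  5 (successors {2, 4}): φ is false.
  6 (successors {0, 1, 2, 3, 4, 6}): φ is false.
For instance, at 6:
  At 6: s is true, Box q is false, so s and Box q is false.
    At 6: Box q requires q at every successor {0, 1, 2, 3, 4, 6}.
      q fails at 0, so Box q is false at 6.
Satisfying worlds: none.

none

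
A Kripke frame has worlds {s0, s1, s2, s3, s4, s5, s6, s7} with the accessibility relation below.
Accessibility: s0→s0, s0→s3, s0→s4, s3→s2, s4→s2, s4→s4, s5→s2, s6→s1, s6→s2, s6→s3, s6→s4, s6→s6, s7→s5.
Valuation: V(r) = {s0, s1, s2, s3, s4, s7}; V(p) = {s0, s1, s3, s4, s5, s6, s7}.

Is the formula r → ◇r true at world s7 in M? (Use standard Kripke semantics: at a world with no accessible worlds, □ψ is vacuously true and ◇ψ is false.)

At s7: r is true, ◇r is false, so r → ◇r is false.
  At s7: ◇r requires r at some successor in {s5}.
    At s5: r is false.
  So ◇r is false at s7.

No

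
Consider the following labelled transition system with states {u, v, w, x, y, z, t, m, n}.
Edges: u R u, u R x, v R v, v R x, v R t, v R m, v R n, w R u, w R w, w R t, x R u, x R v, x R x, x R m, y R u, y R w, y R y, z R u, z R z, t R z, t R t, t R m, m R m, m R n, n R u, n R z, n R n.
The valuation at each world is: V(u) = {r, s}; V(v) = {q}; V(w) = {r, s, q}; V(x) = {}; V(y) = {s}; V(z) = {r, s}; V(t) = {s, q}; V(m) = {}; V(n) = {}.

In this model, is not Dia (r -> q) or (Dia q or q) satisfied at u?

No

At u: not Dia (r -> q) is false, Dia q or q is false, so not Dia (r -> q) or (Dia q or q) is false.
  At u: Dia (r -> q) is true, so not Dia (r -> q) is false.
    At u: Dia (r -> q) requires r -> q at some successor in {u, x}.
      r -> q holds at x, so Dia (r -> q) is true at u.
  At u: Dia q is false, q is false, so Dia q or q is false.
    At u: Dia q requires q at some successor in {u, x}.
      At u: q is false.
      At x: q is false.
    So Dia q is false at u.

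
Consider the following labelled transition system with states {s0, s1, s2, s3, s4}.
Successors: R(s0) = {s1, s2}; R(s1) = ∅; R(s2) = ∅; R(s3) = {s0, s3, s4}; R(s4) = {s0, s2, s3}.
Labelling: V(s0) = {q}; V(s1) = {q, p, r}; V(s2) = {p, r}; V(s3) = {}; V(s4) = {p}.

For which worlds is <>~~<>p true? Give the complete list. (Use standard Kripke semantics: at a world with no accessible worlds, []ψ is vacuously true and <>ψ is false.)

Let φ = <>~~<>p. Evaluate φ at each world:
  s0 (successors {s1, s2}): φ is false.
  s1 (successors ∅): φ is false.
  s2 (successors ∅): φ is false.
  s3 (successors {s0, s3, s4}): φ is true.
  s4 (successors {s0, s2, s3}): φ is true.
For instance, at s3:
  At s3: <>~~<>p requires ~~<>p at some successor in {s0, s3, s4}.
    ~~<>p holds at s0, so <>~~<>p is true at s3.
      At s0: ~<>p is false, so ~~<>p is true.
Satisfying worlds: {s3, s4}

s3, s4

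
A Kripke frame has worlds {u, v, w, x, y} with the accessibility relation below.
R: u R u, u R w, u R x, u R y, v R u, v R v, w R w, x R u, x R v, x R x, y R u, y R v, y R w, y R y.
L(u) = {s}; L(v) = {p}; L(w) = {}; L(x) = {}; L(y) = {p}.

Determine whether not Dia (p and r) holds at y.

Recall that Dia ψ holds at a world iff ψ holds at some accessible world.
At y: Dia (p and r) is false, so not Dia (p and r) is true.
  At y: Dia (p and r) requires p and r at some successor in {u, v, w, y}.
    At u: p and r is false.
    At v: p and r is false.
    At w: p and r is false.
    At y: p and r is false.
  So Dia (p and r) is false at y.

Yes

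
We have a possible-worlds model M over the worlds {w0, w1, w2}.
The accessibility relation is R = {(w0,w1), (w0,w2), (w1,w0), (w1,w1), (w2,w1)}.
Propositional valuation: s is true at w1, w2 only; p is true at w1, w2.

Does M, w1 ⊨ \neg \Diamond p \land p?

Recall that \Diamond ψ holds at a world iff ψ holds at some accessible world.
At w1: \neg \Diamond p is false, p is true, so \neg \Diamond p \land p is false.
  At w1: \Diamond p is true, so \neg \Diamond p is false.
    At w1: \Diamond p requires p at some successor in {w0, w1}.
      p holds at w1, so \Diamond p is true at w1.

No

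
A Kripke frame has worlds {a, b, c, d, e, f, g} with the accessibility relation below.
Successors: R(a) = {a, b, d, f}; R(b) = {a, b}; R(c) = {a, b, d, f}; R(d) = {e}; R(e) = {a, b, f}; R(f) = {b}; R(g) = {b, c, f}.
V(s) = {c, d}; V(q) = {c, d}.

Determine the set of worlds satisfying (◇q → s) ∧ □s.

Let φ = (◇q → s) ∧ □s. Evaluate φ at each world:
  a (successors {a, b, d, f}): φ is false.
  b (successors {a, b}): φ is false.
  c (successors {a, b, d, f}): φ is false.
  d (successors {e}): φ is false.
  e (successors {a, b, f}): φ is false.
  f (successors {b}): φ is false.
  g (successors {b, c, f}): φ is false.
For instance, at a:
  At a: ◇q → s is false, □s is false, so (◇q → s) ∧ □s is false.
    At a: ◇q is true, s is false, so ◇q → s is false.
      At a: ◇q requires q at some successor in {a, b, d, f}.
        q holds at d, so ◇q is true at a.
    At a: □s requires s at every successor {a, b, d, f}.
      s fails at a, so □s is false at a.
Satisfying worlds: none.

none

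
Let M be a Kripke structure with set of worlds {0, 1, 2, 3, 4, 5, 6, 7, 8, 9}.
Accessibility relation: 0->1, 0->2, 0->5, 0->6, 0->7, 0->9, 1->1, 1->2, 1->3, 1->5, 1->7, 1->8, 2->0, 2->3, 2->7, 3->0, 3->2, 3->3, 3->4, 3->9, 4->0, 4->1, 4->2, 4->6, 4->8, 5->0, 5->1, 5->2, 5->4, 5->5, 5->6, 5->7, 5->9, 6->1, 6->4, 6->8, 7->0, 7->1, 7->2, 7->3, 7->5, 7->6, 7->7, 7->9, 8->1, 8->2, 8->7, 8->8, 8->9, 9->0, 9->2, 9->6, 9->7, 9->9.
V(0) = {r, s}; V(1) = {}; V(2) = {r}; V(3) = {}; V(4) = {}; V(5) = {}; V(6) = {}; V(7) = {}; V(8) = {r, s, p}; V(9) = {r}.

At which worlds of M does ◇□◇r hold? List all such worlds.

Let φ = ◇□◇r. Evaluate φ at each world:
  0 (successors {1, 2, 5, 6, 7, 9}): φ is true.
  1 (successors {1, 2, 3, 5, 7, 8}): φ is true.
  2 (successors {0, 3, 7}): φ is true.
  3 (successors {0, 2, 3, 4, 9}): φ is true.
  4 (successors {0, 1, 2, 6, 8}): φ is true.
  5 (successors {0, 1, 2, 4, 5, 6, 7, 9}): φ is true.
  6 (successors {1, 4, 8}): φ is true.
  7 (successors {0, 1, 2, 3, 5, 6, 7, 9}): φ is true.
  8 (successors {1, 2, 7, 8, 9}): φ is true.
  9 (successors {0, 2, 6, 7, 9}): φ is true.
For instance, at 9:
  At 9: ◇□◇r requires □◇r at some successor in {0, 2, 6, 7, 9}.
    □◇r holds at 0, so ◇□◇r is true at 9.
      At 0: □◇r requires ◇r at every successor {1, 2, 5, 6, 7, 9}.
        At 1: ◇r is true.
        At 2: ◇r is true.
        At 5: ◇r is true.
        At 6: ◇r is true.
        At 7: ◇r is true.
        At 9: ◇r is true.
      So □◇r is true at 0.
Satisfying worlds: {0, 1, 2, 3, 4, 5, 6, 7, 8, 9}

0, 1, 2, 3, 4, 5, 6, 7, 8, 9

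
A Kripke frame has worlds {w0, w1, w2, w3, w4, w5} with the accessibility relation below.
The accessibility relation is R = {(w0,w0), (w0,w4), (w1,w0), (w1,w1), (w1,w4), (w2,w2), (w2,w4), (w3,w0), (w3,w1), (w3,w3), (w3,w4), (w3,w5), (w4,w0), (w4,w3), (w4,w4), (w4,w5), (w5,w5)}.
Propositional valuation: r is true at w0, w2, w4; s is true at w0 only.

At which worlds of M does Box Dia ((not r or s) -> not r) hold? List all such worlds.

w0, w1, w2, w3, w4, w5

Recall that Box ψ holds at a world iff ψ holds at every accessible world, and Dia ψ holds iff ψ holds at some accessible world.
Let φ = Box Dia ((not r or s) -> not r). Evaluate φ at each world:
  w0 (successors {w0, w4}): φ is true.
  w1 (successors {w0, w1, w4}): φ is true.
  w2 (successors {w2, w4}): φ is true.
  w3 (successors {w0, w1, w3, w4, w5}): φ is true.
  w4 (successors {w0, w3, w4, w5}): φ is true.
  w5 (successors {w5}): φ is true.
For instance, at w0:
  At w0: Box Dia ((not r or s) -> not r) requires Dia ((not r or s) -> not r) at every successor {w0, w4}.
      At w0: Dia ((not r or s) -> not r) requires (not r or s) -> not r at some successor in {w0, w4}.
        (not r or s) -> not r holds at w4, so Dia ((not r or s) -> not r) is true at w0.
      At w4: Dia ((not r or s) -> not r) requires (not r or s) -> not r at some successor in {w0, w3, w4, w5}.
        (not r or s) -> not r holds at w3, so Dia ((not r or s) -> not r) is true at w4.
  So Box Dia ((not r or s) -> not r) is true at w0.
Satisfying worlds: {w0, w1, w2, w3, w4, w5}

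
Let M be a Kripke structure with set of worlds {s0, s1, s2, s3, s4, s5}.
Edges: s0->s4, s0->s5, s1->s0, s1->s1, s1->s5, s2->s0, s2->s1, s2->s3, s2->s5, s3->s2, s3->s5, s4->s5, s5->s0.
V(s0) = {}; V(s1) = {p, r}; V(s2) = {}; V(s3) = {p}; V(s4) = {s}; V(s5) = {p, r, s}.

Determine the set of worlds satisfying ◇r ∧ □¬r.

none

Let φ = ◇r ∧ □¬r. Evaluate φ at each world:
  s0 (successors {s4, s5}): φ is false.
  s1 (successors {s0, s1, s5}): φ is false.
  s2 (successors {s0, s1, s3, s5}): φ is false.
  s3 (successors {s2, s5}): φ is false.
  s4 (successors {s5}): φ is false.
  s5 (successors {s0}): φ is false.
For instance, at s5:
  At s5: ◇r is false, □¬r is true, so ◇r ∧ □¬r is false.
    At s5: ◇r requires r at some successor in {s0}.
      At s0: r is false.
    So ◇r is false at s5.
    At s5: □¬r requires ¬r at every successor {s0}.
      At s0: ¬r is true.
    So □¬r is true at s5.
Satisfying worlds: none.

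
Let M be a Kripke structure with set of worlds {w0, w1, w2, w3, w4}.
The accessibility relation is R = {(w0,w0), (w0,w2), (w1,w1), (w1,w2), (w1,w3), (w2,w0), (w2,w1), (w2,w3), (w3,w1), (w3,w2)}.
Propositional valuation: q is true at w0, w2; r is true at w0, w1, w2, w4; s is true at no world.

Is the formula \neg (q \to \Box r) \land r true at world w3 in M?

At w3: \neg (q \to \Box r) is false, r is false, so \neg (q \to \Box r) \land r is false.
  At w3: q \to \Box r is true, so \neg (q \to \Box r) is false.
    At w3: q is false, \Box r is true, so q \to \Box r is true.
      At w3: \Box r requires r at every successor {w1, w2}.
        At w1: r is true.
        At w2: r is true.
      So \Box r is true at w3.

No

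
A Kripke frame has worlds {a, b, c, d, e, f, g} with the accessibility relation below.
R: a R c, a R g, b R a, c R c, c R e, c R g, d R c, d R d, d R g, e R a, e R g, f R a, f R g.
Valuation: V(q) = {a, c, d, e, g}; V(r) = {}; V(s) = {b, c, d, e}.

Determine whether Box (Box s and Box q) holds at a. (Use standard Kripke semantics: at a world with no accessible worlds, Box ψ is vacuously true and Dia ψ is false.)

No

At a: Box (Box s and Box q) requires Box s and Box q at every successor {c, g}.
  Box s and Box q fails at c, so Box (Box s and Box q) is false at a.
    At c: Box s is false, Box q is true, so Box s and Box q is false.
      At c: Box s requires s at every successor {c, e, g}.
        s fails at g, so Box s is false at c.
      At c: Box q requires q at every successor {c, e, g}.
        At c: q is true.
        At e: q is true.
        At g: q is true.
      So Box q is true at c.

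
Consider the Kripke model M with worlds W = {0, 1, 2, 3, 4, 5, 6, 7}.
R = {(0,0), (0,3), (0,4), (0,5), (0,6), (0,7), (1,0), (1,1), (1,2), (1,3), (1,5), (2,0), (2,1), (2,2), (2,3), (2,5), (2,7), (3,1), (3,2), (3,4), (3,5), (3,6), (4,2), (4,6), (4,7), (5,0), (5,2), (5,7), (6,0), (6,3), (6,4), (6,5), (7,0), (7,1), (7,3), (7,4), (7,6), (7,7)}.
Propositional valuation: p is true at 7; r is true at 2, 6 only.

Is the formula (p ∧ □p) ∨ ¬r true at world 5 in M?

Recall that □ψ holds at a world iff ψ holds at every accessible world, and ◇ψ holds iff ψ holds at some accessible world.
At 5: p ∧ □p is false, ¬r is true, so (p ∧ □p) ∨ ¬r is true.
  At 5: p is false, □p is false, so p ∧ □p is false.
    At 5: □p requires p at every successor {0, 2, 7}.
      p fails at 0, so □p is false at 5.

Yes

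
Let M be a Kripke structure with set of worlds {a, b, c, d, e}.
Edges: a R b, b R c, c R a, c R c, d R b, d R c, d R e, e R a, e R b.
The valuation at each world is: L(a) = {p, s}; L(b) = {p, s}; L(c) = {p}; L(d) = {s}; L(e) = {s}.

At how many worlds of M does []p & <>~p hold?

Let φ = []p & <>~p. Evaluate φ at each world:
  a (successors {b}): φ is false.
  b (successors {c}): φ is false.
  c (successors {a, c}): φ is false.
  d (successors {b, c, e}): φ is false.
  e (successors {a, b}): φ is false.
For instance, at e:
  At e: []p is true, <>~p is false, so []p & <>~p is false.
    At e: []p requires p at every successor {a, b}.
      At a: p is true.
      At b: p is true.
    So []p is true at e.
    At e: <>~p requires ~p at some successor in {a, b}.
      At a: ~p is false.
      At b: ~p is false.
    So <>~p is false at e.
Satisfying worlds: none.

0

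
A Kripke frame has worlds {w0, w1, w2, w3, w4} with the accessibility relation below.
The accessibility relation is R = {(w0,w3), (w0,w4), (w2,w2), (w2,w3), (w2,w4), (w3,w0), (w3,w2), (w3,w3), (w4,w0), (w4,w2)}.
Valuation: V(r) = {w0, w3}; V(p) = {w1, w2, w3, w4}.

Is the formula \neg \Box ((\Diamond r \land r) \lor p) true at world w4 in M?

No

At w4: \Box ((\Diamond r \land r) \lor p) is true, so \neg \Box ((\Diamond r \land r) \lor p) is false.
  At w4: \Box ((\Diamond r \land r) \lor p) requires (\Diamond r \land r) \lor p at every successor {w0, w2}.
      At w0: \Diamond r \land r is true, p is false, so (\Diamond r \land r) \lor p is true.
      At w2: \Diamond r \land r is false, p is true, so (\Diamond r \land r) \lor p is true.
  So \Box ((\Diamond r \land r) \lor p) is true at w4.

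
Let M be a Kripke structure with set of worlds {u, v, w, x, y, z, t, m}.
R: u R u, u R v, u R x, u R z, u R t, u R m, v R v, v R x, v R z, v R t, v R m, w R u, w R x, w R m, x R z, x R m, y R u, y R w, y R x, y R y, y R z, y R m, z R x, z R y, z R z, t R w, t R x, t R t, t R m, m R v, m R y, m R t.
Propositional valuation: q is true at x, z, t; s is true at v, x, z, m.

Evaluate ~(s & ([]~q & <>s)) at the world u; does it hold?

At u: s & ([]~q & <>s) is false, so ~(s & ([]~q & <>s)) is true.
  At u: s is false, []~q & <>s is false, so s & ([]~q & <>s) is false.
    At u: []~q is false, <>s is true, so []~q & <>s is false.
      At u: []~q requires ~q at every successor {u, v, x, z, t, m}.
        ~q fails at x, so []~q is false at u.
      At u: <>s requires s at some successor in {u, v, x, z, t, m}.
        s holds at v, so <>s is true at u.

Yes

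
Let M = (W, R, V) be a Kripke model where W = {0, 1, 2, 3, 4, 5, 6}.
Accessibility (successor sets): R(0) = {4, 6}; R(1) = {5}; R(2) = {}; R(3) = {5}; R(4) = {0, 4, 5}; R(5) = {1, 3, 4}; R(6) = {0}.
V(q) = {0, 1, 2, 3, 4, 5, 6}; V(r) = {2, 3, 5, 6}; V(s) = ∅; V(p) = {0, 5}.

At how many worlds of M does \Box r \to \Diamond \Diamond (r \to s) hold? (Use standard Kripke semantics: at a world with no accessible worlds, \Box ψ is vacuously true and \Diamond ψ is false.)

Let φ = \Box r \to \Diamond \Diamond (r \to s). Evaluate φ at each world:
  0 (successors {4, 6}): φ is true.
  1 (successors {5}): φ is true.
  2 (successors ∅): φ is false.
  3 (successors {5}): φ is true.
  4 (successors {0, 4, 5}): φ is true.
  5 (successors {1, 3, 4}): φ is true.
  6 (successors {0}): φ is true.
For instance, at 4:
  At 4: \Box r is false, \Diamond \Diamond (r \to s) is true, so \Box r \to \Diamond \Diamond (r \to s) is true.
    At 4: \Box r requires r at every successor {0, 4, 5}.
      r fails at 0, so \Box r is false at 4.
    At 4: \Diamond \Diamond (r \to s) requires \Diamond (r \to s) at some successor in {0, 4, 5}.
      \Diamond (r \to s) holds at 0, so \Diamond \Diamond (r \to s) is true at 4.
Satisfying worlds: {0, 1, 3, 4, 5, 6}

6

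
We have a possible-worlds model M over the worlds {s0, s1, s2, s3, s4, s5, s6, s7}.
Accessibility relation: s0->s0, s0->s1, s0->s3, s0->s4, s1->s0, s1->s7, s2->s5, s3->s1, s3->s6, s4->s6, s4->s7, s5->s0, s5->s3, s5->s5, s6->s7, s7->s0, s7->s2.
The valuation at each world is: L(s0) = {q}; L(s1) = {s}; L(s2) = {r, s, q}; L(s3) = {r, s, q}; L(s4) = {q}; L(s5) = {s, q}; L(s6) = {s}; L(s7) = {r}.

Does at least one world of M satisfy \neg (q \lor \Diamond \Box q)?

Let φ = \neg (q \lor \Diamond \Box q). Evaluate φ at each world:
  s0 (successors {s0, s1, s3, s4}): φ is false.
  s1 (successors {s0, s7}): φ is false.
  s2 (successors {s5}): φ is false.
  s3 (successors {s1, s6}): φ is false.
  s4 (successors {s6, s7}): φ is false.
  s5 (successors {s0, s3, s5}): φ is false.
  s6 (successors {s7}): φ is false.
  s7 (successors {s0, s2}): φ is false.
For instance, at s4:
  At s4: q \lor \Diamond \Box q is true, so \neg (q \lor \Diamond \Box q) is false.
    At s4: q is true, \Diamond \Box q is true, so q \lor \Diamond \Box q is true.
      At s4: \Diamond \Box q requires \Box q at some successor in {s6, s7}.
        \Box q holds at s7, so \Diamond \Box q is true at s4.

No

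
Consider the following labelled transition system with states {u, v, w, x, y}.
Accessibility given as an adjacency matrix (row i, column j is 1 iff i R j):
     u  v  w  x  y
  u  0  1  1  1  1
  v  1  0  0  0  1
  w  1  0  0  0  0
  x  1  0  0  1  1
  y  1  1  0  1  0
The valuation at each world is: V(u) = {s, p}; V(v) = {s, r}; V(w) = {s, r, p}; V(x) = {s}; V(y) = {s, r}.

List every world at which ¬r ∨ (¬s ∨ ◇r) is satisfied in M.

Let φ = ¬r ∨ (¬s ∨ ◇r). Evaluate φ at each world:
  u (successors {v, w, x, y}): φ is true.
  v (successors {u, y}): φ is true.
  w (successors {u}): φ is false.
  x (successors {u, x, y}): φ is true.
  y (successors {u, v, x}): φ is true.
For instance, at x:
  At x: ¬r is true, ¬s ∨ ◇r is true, so ¬r ∨ (¬s ∨ ◇r) is true.
    At x: ¬s is false, ◇r is true, so ¬s ∨ ◇r is true.
      At x: ◇r requires r at some successor in {u, x, y}.
        r holds at y, so ◇r is true at x.
Satisfying worlds: {u, v, x, y}

u, v, x, y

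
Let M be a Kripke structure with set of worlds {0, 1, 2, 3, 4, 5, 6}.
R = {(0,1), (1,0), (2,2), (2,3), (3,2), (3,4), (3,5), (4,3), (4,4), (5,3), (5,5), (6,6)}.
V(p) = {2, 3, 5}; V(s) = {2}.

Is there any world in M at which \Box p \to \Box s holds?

Yes

Let φ = \Box p \to \Box s. Evaluate φ at each world:
  0 (successors {1}): φ is true.
  1 (successors {0}): φ is true.
  2 (successors {2, 3}): φ is false.
  3 (successors {2, 4, 5}): φ is true.
  4 (successors {3, 4}): φ is true.
  5 (successors {3, 5}): φ is false.
  6 (successors {6}): φ is true.
Detail at 0 (witness):
  At 0: \Box p is false, \Box s is false, so \Box p \to \Box s is true.
    At 0: \Box p requires p at every successor {1}.
      p fails at 1, so \Box p is false at 0.
    At 0: \Box s requires s at every successor {1}.
      s fails at 1, so \Box s is false at 0.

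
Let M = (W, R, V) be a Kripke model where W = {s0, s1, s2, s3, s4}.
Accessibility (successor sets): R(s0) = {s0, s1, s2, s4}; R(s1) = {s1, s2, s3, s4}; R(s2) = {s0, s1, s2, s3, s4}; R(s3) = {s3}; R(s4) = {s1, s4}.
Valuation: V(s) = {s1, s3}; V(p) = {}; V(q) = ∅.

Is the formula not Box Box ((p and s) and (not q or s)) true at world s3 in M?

Yes

At s3: Box Box ((p and s) and (not q or s)) is false, so not Box Box ((p and s) and (not q or s)) is true.
  At s3: Box Box ((p and s) and (not q or s)) requires Box ((p and s) and (not q or s)) at every successor {s3}.
    Box ((p and s) and (not q or s)) fails at s3, so Box Box ((p and s) and (not q or s)) is false at s3.
      At s3: Box ((p and s) and (not q or s)) requires (p and s) and (not q or s) at every successor {s3}.
        (p and s) and (not q or s) fails at s3, so Box ((p and s) and (not q or s)) is false at s3.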